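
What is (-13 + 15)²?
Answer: 4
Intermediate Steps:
(-13 + 15)² = 2² = 4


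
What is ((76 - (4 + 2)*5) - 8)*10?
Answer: 380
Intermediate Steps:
((76 - (4 + 2)*5) - 8)*10 = ((76 - 6*5) - 8)*10 = ((76 - 1*30) - 8)*10 = ((76 - 30) - 8)*10 = (46 - 8)*10 = 38*10 = 380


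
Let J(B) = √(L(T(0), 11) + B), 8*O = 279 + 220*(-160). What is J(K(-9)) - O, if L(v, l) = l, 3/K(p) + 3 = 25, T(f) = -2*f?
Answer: 34921/8 + 7*√110/22 ≈ 4368.5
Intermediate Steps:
K(p) = 3/22 (K(p) = 3/(-3 + 25) = 3/22)
O = -34921/8 (O = (279 + 220*(-160))/8 = (279 - 35200)/8 = (⅛)*(-34921) = -34921/8 ≈ -4365.1)
J(B) = √(11 + B)
J(K(-9)) - O = √(11 + 3/22) - 1*(-34921/8) = √(245/22) + 34921/8 = 7*√110/22 + 34921/8 = 34921/8 + 7*√110/22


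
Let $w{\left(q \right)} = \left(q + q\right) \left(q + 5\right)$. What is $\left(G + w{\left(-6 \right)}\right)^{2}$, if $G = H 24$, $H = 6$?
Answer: $24336$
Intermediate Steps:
$w{\left(q \right)} = 2 q \left(5 + q\right)$
$G = 144$ ($G = 6 \cdot 24 = 144$)
$\left(G + w{\left(-6 \right)}\right)^{2} = \left(144 + 2 \left(-6\right) \left(5 - 6\right)\right)^{2} = \left(144 + 2 \left(-6\right) \left(-1\right)\right)^{2} = \left(144 + 12\right)^{2} = 156^{2} = 24336$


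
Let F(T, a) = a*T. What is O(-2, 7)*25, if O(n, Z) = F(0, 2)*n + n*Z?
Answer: -350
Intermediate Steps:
F(T, a) = T*a
O(n, Z) = Z*n (O(n, Z) = (0*2)*n + n*Z = 0*n + Z*n = 0 + Z*n = Z*n)
O(-2, 7)*25 = (7*(-2))*25 = -14*25 = -350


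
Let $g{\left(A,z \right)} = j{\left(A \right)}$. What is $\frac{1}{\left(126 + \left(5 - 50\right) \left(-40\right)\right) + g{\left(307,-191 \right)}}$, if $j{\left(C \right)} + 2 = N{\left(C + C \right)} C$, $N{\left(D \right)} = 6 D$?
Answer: $\frac{1}{1132912} \approx 8.8268 \cdot 10^{-7}$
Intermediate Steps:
$j{\left(C \right)} = -2 + 12 C^{2}$ ($j{\left(C \right)} = -2 + 6 \left(C + C\right) C = -2 + 6 \cdot 2 C C = -2 + 12 C C = -2 + 12 C^{2}$)
$g{\left(A,z \right)} = -2 + 12 A^{2}$
$\frac{1}{\left(126 + \left(5 - 50\right) \left(-40\right)\right) + g{\left(307,-191 \right)}} = \frac{1}{\left(126 + \left(5 - 50\right) \left(-40\right)\right) - \left(2 - 12 \cdot 307^{2}\right)} = \frac{1}{\left(126 - -1800\right) + \left(-2 + 12 \cdot 94249\right)} = \frac{1}{\left(126 + 1800\right) + \left(-2 + 1130988\right)} = \frac{1}{1926 + 1130986} = \frac{1}{1132912}$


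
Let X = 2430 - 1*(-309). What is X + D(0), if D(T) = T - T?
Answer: 2739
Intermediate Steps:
D(T) = 0
X = 2739 (X = 2430 + 309 = 2739)
X + D(0) = 2739 + 0 = 2739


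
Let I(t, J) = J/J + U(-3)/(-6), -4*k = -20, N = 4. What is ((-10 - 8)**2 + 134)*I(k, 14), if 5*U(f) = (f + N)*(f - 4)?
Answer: 8473/15 ≈ 564.87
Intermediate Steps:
k = 5 (k = -1/4*(-20) = 5)
U(f) = (-4 + f)*(4 + f)/5 (U(f) = ((f + 4)*(f - 4))/5 = ((4 + f)*(-4 + f))/5 = ((-4 + f)*(4 + f))/5 = (-4 + f)*(4 + f)/5)
I(t, J) = 37/30 (I(t, J) = J/J + (-16/5 + (1/5)*(-3)**2)/(-6) = 1 + (-16/5 + (1/5)*9)*(-1/6) = 1 + (-16/5 + 9/5)*(-1/6) = 1 - 7/5*(-1/6) = 1 + 7/30 = 37/30)
((-10 - 8)**2 + 134)*I(k, 14) = ((-10 - 8)**2 + 134)*(37/30) = ((-18)**2 + 134)*(37/30) = (324 + 134)*(37/30) = 458*(37/30) = 8473/15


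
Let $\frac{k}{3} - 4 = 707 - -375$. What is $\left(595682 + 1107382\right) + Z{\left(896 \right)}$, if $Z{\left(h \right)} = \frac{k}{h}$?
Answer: $\frac{762974301}{448} \approx 1.7031 \cdot 10^{6}$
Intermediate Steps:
$k = 3258$ ($k = 12 + 3 \left(707 - -375\right) = 12 + 3 \left(707 + 375\right) = 12 + 3 \cdot 1082 = 12 + 3246 = 3258$)
$Z{\left(h \right)} = \frac{3258}{h}$
$\left(595682 + 1107382\right) + Z{\left(896 \right)} = \left(595682 + 1107382\right) + \frac{3258}{896} = 1703064 + 3258 \cdot \frac{1}{896} = 1703064 + \frac{1629}{448} = \frac{762974301}{448}$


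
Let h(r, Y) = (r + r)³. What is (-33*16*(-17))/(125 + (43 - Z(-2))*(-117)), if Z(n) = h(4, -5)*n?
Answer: -4488/62357 ≈ -0.071973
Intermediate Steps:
h(r, Y) = 8*r³ (h(r, Y) = (2*r)³ = 8*r³)
Z(n) = 512*n (Z(n) = (8*4³)*n = (8*64)*n = 512*n)
(-33*16*(-17))/(125 + (43 - Z(-2))*(-117)) = (-33*16*(-17))/(125 + (43 - 512*(-2))*(-117)) = (-528*(-17))/(125 + (43 - 1*(-1024))*(-117)) = 8976/(125 + (43 + 1024)*(-117)) = 8976/(125 + 1067*(-117)) = 8976/(125 - 124839) = 8976/(-124714) = 8976*(-1/124714) = -4488/62357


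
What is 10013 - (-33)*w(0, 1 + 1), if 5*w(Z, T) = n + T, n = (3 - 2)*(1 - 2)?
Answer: 50098/5 ≈ 10020.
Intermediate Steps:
n = -1 (n = 1*(-1) = -1)
w(Z, T) = -⅕ + T/5 (w(Z, T) = (-1 + T)/5 = -⅕ + T/5)
10013 - (-33)*w(0, 1 + 1) = 10013 - (-33)*(-⅕ + (1 + 1)/5) = 10013 - (-33)*(-⅕ + (⅕)*2) = 10013 - (-33)*(-⅕ + ⅖) = 10013 - (-33)/5 = 10013 - 1*(-33/5) = 10013 + 33/5 = 50098/5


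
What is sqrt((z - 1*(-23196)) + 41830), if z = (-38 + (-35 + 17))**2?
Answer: sqrt(68162) ≈ 261.08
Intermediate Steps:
z = 3136 (z = (-38 - 18)**2 = (-56)**2 = 3136)
sqrt((z - 1*(-23196)) + 41830) = sqrt((3136 - 1*(-23196)) + 41830) = sqrt((3136 + 23196) + 41830) = sqrt(26332 + 41830) = sqrt(68162)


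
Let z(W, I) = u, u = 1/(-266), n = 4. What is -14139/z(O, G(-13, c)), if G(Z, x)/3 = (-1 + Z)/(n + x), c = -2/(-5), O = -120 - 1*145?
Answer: 3760974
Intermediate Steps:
O = -265 (O = -120 - 145 = -265)
c = ⅖ (c = -⅕*(-2) = ⅖ ≈ 0.40000)
G(Z, x) = 3*(-1 + Z)/(4 + x) (G(Z, x) = 3*((-1 + Z)/(4 + x)) = 3*(-1 + Z)/(4 + x))
u = -1/266 ≈ -0.0037594
z(W, I) = -1/266
-14139/z(O, G(-13, c)) = -14139/(-1/266) = -14139*(-266) = 3760974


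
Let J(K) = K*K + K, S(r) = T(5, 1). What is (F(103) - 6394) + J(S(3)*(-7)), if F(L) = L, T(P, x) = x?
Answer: -6249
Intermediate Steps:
S(r) = 1
J(K) = K + K² (J(K) = K² + K = K + K²)
(F(103) - 6394) + J(S(3)*(-7)) = (103 - 6394) + (1*(-7))*(1 + 1*(-7)) = -6291 - 7*(1 - 7) = -6291 - 7*(-6) = -6291 + 42 = -6249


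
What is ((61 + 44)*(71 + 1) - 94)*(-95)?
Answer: -709270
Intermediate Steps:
((61 + 44)*(71 + 1) - 94)*(-95) = (105*72 - 94)*(-95) = (7560 - 94)*(-95) = 7466*(-95) = -709270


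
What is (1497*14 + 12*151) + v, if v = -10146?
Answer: 12624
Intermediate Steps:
(1497*14 + 12*151) + v = (1497*14 + 12*151) - 10146 = (20958 + 1812) - 10146 = 22770 - 10146 = 12624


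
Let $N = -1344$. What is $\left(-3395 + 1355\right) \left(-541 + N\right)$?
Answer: $3845400$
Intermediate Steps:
$\left(-3395 + 1355\right) \left(-541 + N\right) = \left(-3395 + 1355\right) \left(-541 - 1344\right) = \left(-2040\right) \left(-1885\right) = 3845400$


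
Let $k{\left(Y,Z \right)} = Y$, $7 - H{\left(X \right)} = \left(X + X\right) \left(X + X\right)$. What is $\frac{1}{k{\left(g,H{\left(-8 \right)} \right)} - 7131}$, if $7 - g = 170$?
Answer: $- \frac{1}{7294} \approx -0.0001371$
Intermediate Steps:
$H{\left(X \right)} = 7 - 4 X^{2}$ ($H{\left(X \right)} = 7 - \left(X + X\right) \left(X + X\right) = 7 - 2 X 2 X = 7 - 4 X^{2}$)
$g = -163$ ($g = 7 - 170 = -163$)
$\frac{1}{k{\left(g,H{\left(-8 \right)} \right)} - 7131} = \frac{1}{-163 - 7131} = \frac{1}{-7294} = - \frac{1}{7294}$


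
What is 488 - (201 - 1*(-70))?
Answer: 217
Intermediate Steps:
488 - (201 - 1*(-70)) = 488 - (201 + 70) = 488 - 1*271 = 488 - 271 = 217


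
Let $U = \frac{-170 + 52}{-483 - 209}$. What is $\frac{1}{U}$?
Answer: $\frac{346}{59} \approx 5.8644$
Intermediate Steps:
$U = \frac{59}{346}$ ($U = - \frac{118}{-692} = \left(-118\right) \left(- \frac{1}{692}\right) = \frac{59}{346} \approx 0.17052$)
$\frac{1}{U} = \frac{1}{\frac{59}{346}} = \frac{346}{59}$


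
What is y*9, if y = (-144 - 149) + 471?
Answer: 1602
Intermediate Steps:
y = 178 (y = -293 + 471 = 178)
y*9 = 178*9 = 1602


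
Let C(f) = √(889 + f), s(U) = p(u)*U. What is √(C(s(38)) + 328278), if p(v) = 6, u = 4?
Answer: √(328278 + √1117) ≈ 572.98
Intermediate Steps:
s(U) = 6*U
√(C(s(38)) + 328278) = √(√(889 + 6*38) + 328278) = √(√(889 + 228) + 328278) = √(√1117 + 328278) = √(328278 + √1117)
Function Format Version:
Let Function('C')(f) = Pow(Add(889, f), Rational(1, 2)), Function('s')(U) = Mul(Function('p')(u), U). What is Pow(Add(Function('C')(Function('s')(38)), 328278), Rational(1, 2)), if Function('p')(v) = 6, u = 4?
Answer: Pow(Add(328278, Pow(1117, Rational(1, 2))), Rational(1, 2)) ≈ 572.98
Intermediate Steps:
Function('s')(U) = Mul(6, U)
Pow(Add(Function('C')(Function('s')(38)), 328278), Rational(1, 2)) = Pow(Add(Pow(Add(889, Mul(6, 38)), Rational(1, 2)), 328278), Rational(1, 2)) = Pow(Add(Pow(Add(889, 228), Rational(1, 2)), 328278), Rational(1, 2)) = Pow(Add(Pow(1117, Rational(1, 2)), 328278), Rational(1, 2)) = Pow(Add(328278, Pow(1117, Rational(1, 2))), Rational(1, 2))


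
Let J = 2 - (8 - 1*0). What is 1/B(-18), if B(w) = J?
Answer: -⅙ ≈ -0.16667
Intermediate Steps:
J = -6 (J = 2 - (8 + 0) = 2 - 1*8 = 2 - 8 = -6)
B(w) = -6
1/B(-18) = 1/(-6) = -⅙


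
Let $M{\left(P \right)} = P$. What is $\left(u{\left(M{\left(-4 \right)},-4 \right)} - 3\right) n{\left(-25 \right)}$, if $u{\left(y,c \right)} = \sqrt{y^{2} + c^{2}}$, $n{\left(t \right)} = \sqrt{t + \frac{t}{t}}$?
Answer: $i \sqrt{6} \left(-6 + 8 \sqrt{2}\right) \approx 13.016 i$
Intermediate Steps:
$n{\left(t \right)} = \sqrt{1 + t}$ ($n{\left(t \right)} = \sqrt{t + 1} = \sqrt{1 + t}$)
$u{\left(y,c \right)} = \sqrt{c^{2} + y^{2}}$
$\left(u{\left(M{\left(-4 \right)},-4 \right)} - 3\right) n{\left(-25 \right)} = \left(\sqrt{\left(-4\right)^{2} + \left(-4\right)^{2}} - 3\right) \sqrt{1 - 25} = \left(\sqrt{16 + 16} - 3\right) \sqrt{-24} = \left(\sqrt{32} - 3\right) 2 i \sqrt{6} = \left(4 \sqrt{2} - 3\right) 2 i \sqrt{6} = \left(-3 + 4 \sqrt{2}\right) 2 i \sqrt{6} = 2 i \sqrt{6} \left(-3 + 4 \sqrt{2}\right)$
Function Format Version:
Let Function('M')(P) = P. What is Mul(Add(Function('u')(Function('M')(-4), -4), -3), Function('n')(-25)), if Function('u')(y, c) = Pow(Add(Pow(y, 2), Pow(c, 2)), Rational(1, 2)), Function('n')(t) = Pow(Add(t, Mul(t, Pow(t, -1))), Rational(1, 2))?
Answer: Mul(I, Pow(6, Rational(1, 2)), Add(-6, Mul(8, Pow(2, Rational(1, 2))))) ≈ Mul(13.016, I)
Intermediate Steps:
Function('n')(t) = Pow(Add(1, t), Rational(1, 2)) (Function('n')(t) = Pow(Add(t, 1), Rational(1, 2)) = Pow(Add(1, t), Rational(1, 2)))
Function('u')(y, c) = Pow(Add(Pow(c, 2), Pow(y, 2)), Rational(1, 2))
Mul(Add(Function('u')(Function('M')(-4), -4), -3), Function('n')(-25)) = Mul(Add(Pow(Add(Pow(-4, 2), Pow(-4, 2)), Rational(1, 2)), -3), Pow(Add(1, -25), Rational(1, 2))) = Mul(Add(Pow(Add(16, 16), Rational(1, 2)), -3), Pow(-24, Rational(1, 2))) = Mul(Add(Pow(32, Rational(1, 2)), -3), Mul(2, I, Pow(6, Rational(1, 2)))) = Mul(Add(Mul(4, Pow(2, Rational(1, 2))), -3), Mul(2, I, Pow(6, Rational(1, 2)))) = Mul(Add(-3, Mul(4, Pow(2, Rational(1, 2)))), Mul(2, I, Pow(6, Rational(1, 2)))) = Mul(2, I, Pow(6, Rational(1, 2)), Add(-3, Mul(4, Pow(2, Rational(1, 2)))))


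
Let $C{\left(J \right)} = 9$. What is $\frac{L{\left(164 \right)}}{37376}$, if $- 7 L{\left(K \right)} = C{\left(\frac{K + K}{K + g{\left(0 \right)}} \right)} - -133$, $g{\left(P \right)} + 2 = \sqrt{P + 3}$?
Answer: $- \frac{71}{130816} \approx -0.00054275$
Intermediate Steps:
$g{\left(P \right)} = -2 + \sqrt{3 + P}$ ($g{\left(P \right)} = -2 + \sqrt{P + 3} = -2 + \sqrt{3 + P}$)
$L{\left(K \right)} = - \frac{142}{7}$ ($L{\left(K \right)} = - \frac{9 - -133}{7} = - \frac{9 + 133}{7} = \left(- \frac{1}{7}\right) 142 = - \frac{142}{7}$)
$\frac{L{\left(164 \right)}}{37376} = - \frac{142}{7 \cdot 37376} = \left(- \frac{142}{7}\right) \frac{1}{37376} = - \frac{71}{130816}$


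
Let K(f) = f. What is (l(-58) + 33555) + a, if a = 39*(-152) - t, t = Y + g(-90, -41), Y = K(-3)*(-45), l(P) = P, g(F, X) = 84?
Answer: 27350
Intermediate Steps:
Y = 135 (Y = -3*(-45) = 135)
t = 219 (t = 135 + 84 = 219)
a = -6147 (a = 39*(-152) - 1*219 = -5928 - 219 = -6147)
(l(-58) + 33555) + a = (-58 + 33555) - 6147 = 33497 - 6147 = 27350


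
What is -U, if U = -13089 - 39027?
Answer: 52116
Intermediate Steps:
U = -52116
-U = -1*(-52116) = 52116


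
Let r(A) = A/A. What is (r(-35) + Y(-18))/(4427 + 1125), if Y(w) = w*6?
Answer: -107/5552 ≈ -0.019272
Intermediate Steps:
Y(w) = 6*w
r(A) = 1
(r(-35) + Y(-18))/(4427 + 1125) = (1 + 6*(-18))/(4427 + 1125) = (1 - 108)/5552 = -107*1/5552 = -107/5552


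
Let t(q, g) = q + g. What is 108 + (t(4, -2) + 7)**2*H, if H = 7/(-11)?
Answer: 621/11 ≈ 56.455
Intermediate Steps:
t(q, g) = g + q
H = -7/11 (H = 7*(-1/11) = -7/11 ≈ -0.63636)
108 + (t(4, -2) + 7)**2*H = 108 + ((-2 + 4) + 7)**2*(-7/11) = 108 + (2 + 7)**2*(-7/11) = 108 + 9**2*(-7/11) = 108 + 81*(-7/11) = 108 - 567/11 = 621/11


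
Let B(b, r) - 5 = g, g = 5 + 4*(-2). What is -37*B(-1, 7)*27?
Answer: -1998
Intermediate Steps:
g = -3 (g = 5 - 8 = -3)
B(b, r) = 2 (B(b, r) = 5 - 3 = 2)
-37*B(-1, 7)*27 = -37*2*27 = -74*27 = -1998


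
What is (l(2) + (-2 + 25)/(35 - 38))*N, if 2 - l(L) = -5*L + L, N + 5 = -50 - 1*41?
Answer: -224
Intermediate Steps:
N = -96 (N = -5 + (-50 - 1*41) = -5 + (-50 - 41) = -5 - 91 = -96)
l(L) = 2 + 4*L (l(L) = 2 - (-5*L + L) = 2 - (-4)*L = 2 + 4*L)
(l(2) + (-2 + 25)/(35 - 38))*N = ((2 + 4*2) + (-2 + 25)/(35 - 38))*(-96) = ((2 + 8) + 23/(-3))*(-96) = (10 + 23*(-1/3))*(-96) = (10 - 23/3)*(-96) = (7/3)*(-96) = -224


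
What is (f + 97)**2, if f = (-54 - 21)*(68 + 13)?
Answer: 35736484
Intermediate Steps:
f = -6075 (f = -75*81 = -6075)
(f + 97)**2 = (-6075 + 97)**2 = (-5978)**2 = 35736484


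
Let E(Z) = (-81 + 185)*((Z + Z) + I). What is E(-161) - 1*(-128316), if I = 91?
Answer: 104292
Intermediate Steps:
E(Z) = 9464 + 208*Z (E(Z) = (-81 + 185)*((Z + Z) + 91) = 104*(2*Z + 91) = 104*(91 + 2*Z) = 9464 + 208*Z)
E(-161) - 1*(-128316) = (9464 + 208*(-161)) - 1*(-128316) = (9464 - 33488) + 128316 = -24024 + 128316 = 104292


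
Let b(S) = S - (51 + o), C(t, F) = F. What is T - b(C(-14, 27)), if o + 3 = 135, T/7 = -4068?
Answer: -28320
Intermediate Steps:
T = -28476 (T = 7*(-4068) = -28476)
o = 132 (o = -3 + 135 = 132)
b(S) = -183 + S (b(S) = S - (51 + 132) = S - 1*183 = S - 183 = -183 + S)
T - b(C(-14, 27)) = -28476 - (-183 + 27) = -28476 - 1*(-156) = -28476 + 156 = -28320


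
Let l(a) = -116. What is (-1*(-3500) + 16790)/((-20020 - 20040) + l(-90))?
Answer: -10145/20088 ≈ -0.50503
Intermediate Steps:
(-1*(-3500) + 16790)/((-20020 - 20040) + l(-90)) = (-1*(-3500) + 16790)/((-20020 - 20040) - 116) = (3500 + 16790)/(-40060 - 116) = 20290/(-40176) = 20290*(-1/40176) = -10145/20088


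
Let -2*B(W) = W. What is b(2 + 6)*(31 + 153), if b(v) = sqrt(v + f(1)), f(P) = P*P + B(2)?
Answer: 368*sqrt(2) ≈ 520.43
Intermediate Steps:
B(W) = -W/2
f(P) = -1 + P**2 (f(P) = P*P - 1/2*2 = P**2 - 1 = -1 + P**2)
b(v) = sqrt(v) (b(v) = sqrt(v + (-1 + 1**2)) = sqrt(v + (-1 + 1)) = sqrt(v + 0) = sqrt(v))
b(2 + 6)*(31 + 153) = sqrt(2 + 6)*(31 + 153) = sqrt(8)*184 = (2*sqrt(2))*184 = 368*sqrt(2)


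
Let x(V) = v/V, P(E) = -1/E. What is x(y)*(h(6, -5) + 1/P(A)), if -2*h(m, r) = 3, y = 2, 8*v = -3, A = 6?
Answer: 45/32 ≈ 1.4063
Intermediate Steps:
v = -3/8 (v = (1/8)*(-3) = -3/8 ≈ -0.37500)
x(V) = -3/(8*V)
h(m, r) = -3/2 (h(m, r) = -1/2*3 = -3/2)
x(y)*(h(6, -5) + 1/P(A)) = (-3/8/2)*(-3/2 + 1/(-1/6)) = (-3/8*1/2)*(-3/2 + 1/(-1*1/6)) = -3*(-3/2 + 1/(-1/6))/16 = -3*(-3/2 - 6)/16 = -3/16*(-15/2) = 45/32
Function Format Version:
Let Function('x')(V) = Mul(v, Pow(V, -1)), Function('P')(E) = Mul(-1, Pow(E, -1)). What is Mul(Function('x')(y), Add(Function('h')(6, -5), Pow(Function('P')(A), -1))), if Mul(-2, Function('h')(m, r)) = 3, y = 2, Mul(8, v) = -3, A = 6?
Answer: Rational(45, 32) ≈ 1.4063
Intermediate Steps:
v = Rational(-3, 8) (v = Mul(Rational(1, 8), -3) = Rational(-3, 8) ≈ -0.37500)
Function('x')(V) = Mul(Rational(-3, 8), Pow(V, -1))
Function('h')(m, r) = Rational(-3, 2) (Function('h')(m, r) = Mul(Rational(-1, 2), 3) = Rational(-3, 2))
Mul(Function('x')(y), Add(Function('h')(6, -5), Pow(Function('P')(A), -1))) = Mul(Mul(Rational(-3, 8), Pow(2, -1)), Add(Rational(-3, 2), Pow(Mul(-1, Pow(6, -1)), -1))) = Mul(Mul(Rational(-3, 8), Rational(1, 2)), Add(Rational(-3, 2), Pow(Mul(-1, Rational(1, 6)), -1))) = Mul(Rational(-3, 16), Add(Rational(-3, 2), Pow(Rational(-1, 6), -1))) = Mul(Rational(-3, 16), Add(Rational(-3, 2), -6)) = Mul(Rational(-3, 16), Rational(-15, 2)) = Rational(45, 32)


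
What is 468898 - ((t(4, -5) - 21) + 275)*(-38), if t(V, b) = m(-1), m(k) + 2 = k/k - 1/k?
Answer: 478550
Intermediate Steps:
m(k) = -1 - 1/k (m(k) = -2 + (k/k - 1/k) = -2 + (1 - 1/k) = -1 - 1/k)
t(V, b) = 0 (t(V, b) = (-1 - 1*(-1))/(-1) = -(-1 + 1) = -1*0 = 0)
468898 - ((t(4, -5) - 21) + 275)*(-38) = 468898 - ((0 - 21) + 275)*(-38) = 468898 - (-21 + 275)*(-38) = 468898 - 254*(-38) = 468898 - 1*(-9652) = 468898 + 9652 = 478550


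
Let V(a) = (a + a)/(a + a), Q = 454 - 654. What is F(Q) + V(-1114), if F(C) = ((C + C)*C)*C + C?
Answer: -16000199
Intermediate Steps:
Q = -200
F(C) = C + 2*C³ (F(C) = ((2*C)*C)*C + C = (2*C²)*C + C = 2*C³ + C = C + 2*C³)
V(a) = 1 (V(a) = (2*a)/((2*a)) = (2*a)*(1/(2*a)) = 1)
F(Q) + V(-1114) = (-200 + 2*(-200)³) + 1 = (-200 + 2*(-8000000)) + 1 = (-200 - 16000000) + 1 = -16000200 + 1 = -16000199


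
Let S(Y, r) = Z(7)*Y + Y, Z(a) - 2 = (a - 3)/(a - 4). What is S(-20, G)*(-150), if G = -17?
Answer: 13000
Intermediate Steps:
Z(a) = 2 + (-3 + a)/(-4 + a) (Z(a) = 2 + (a - 3)/(a - 4) = 2 + (-3 + a)/(-4 + a))
S(Y, r) = 13*Y/3 (S(Y, r) = ((-11 + 3*7)/(-4 + 7))*Y + Y = ((-11 + 21)/3)*Y + Y = ((1/3)*10)*Y + Y = 10*Y/3 + Y = 13*Y/3)
S(-20, G)*(-150) = ((13/3)*(-20))*(-150) = -260/3*(-150) = 13000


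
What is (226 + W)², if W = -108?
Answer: 13924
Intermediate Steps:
(226 + W)² = (226 - 108)² = 118² = 13924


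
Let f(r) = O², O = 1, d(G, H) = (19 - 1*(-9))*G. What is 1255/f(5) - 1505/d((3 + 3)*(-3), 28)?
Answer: 90575/72 ≈ 1258.0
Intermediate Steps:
d(G, H) = 28*G (d(G, H) = (19 + 9)*G = 28*G)
f(r) = 1 (f(r) = 1² = 1)
1255/f(5) - 1505/d((3 + 3)*(-3), 28) = 1255/1 - 1505*(-1/(84*(3 + 3))) = 1255*1 - 1505/(28*(6*(-3))) = 1255 - 1505/(28*(-18)) = 1255 - 1505/(-504) = 1255 - 1505*(-1/504) = 1255 + 215/72 = 90575/72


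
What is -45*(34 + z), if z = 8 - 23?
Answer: -855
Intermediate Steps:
z = -15
-45*(34 + z) = -45*(34 - 15) = -45*19 = -855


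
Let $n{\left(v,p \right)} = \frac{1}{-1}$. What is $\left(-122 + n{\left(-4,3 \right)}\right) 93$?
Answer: $-11439$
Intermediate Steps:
$n{\left(v,p \right)} = -1$
$\left(-122 + n{\left(-4,3 \right)}\right) 93 = \left(-122 - 1\right) 93 = \left(-123\right) 93 = -11439$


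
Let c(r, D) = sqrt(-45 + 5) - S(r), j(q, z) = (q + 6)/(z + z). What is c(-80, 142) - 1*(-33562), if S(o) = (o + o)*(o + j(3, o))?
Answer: 20753 + 2*I*sqrt(10) ≈ 20753.0 + 6.3246*I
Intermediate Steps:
j(q, z) = (6 + q)/(2*z) (j(q, z) = (6 + q)/((2*z)) = (6 + q)*(1/(2*z)) = (6 + q)/(2*z))
S(o) = 2*o*(o + 9/(2*o)) (S(o) = (o + o)*(o + (6 + 3)/(2*o)) = (2*o)*(o + (1/2)*9/o) = (2*o)*(o + 9/(2*o)) = 2*o*(o + 9/(2*o)))
c(r, D) = -9 - 2*r**2 + 2*I*sqrt(10) (c(r, D) = sqrt(-45 + 5) - (9 + 2*r**2) = sqrt(-40) + (-9 - 2*r**2) = 2*I*sqrt(10) + (-9 - 2*r**2) = -9 - 2*r**2 + 2*I*sqrt(10))
c(-80, 142) - 1*(-33562) = (-9 - 2*(-80)**2 + 2*I*sqrt(10)) - 1*(-33562) = (-9 - 2*6400 + 2*I*sqrt(10)) + 33562 = (-9 - 12800 + 2*I*sqrt(10)) + 33562 = (-12809 + 2*I*sqrt(10)) + 33562 = 20753 + 2*I*sqrt(10)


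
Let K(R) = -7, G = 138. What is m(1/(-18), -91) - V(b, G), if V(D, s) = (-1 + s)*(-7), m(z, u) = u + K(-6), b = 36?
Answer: 861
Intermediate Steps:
m(z, u) = -7 + u (m(z, u) = u - 7 = -7 + u)
V(D, s) = 7 - 7*s
m(1/(-18), -91) - V(b, G) = (-7 - 91) - (7 - 7*138) = -98 - (7 - 966) = -98 - 1*(-959) = -98 + 959 = 861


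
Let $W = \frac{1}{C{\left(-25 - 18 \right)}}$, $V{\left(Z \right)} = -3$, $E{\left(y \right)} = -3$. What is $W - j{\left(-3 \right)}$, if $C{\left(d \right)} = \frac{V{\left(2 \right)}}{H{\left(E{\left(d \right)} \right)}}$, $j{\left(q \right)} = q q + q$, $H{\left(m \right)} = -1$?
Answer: $- \frac{17}{3} \approx -5.6667$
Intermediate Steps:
$j{\left(q \right)} = q + q^{2}$ ($j{\left(q \right)} = q^{2} + q = q + q^{2}$)
$C{\left(d \right)} = 3$ ($C{\left(d \right)} = - \frac{3}{-1} = \left(-3\right) \left(-1\right) = 3$)
$W = \frac{1}{3} \approx 0.33333$
$W - j{\left(-3 \right)} = \frac{1}{3} - - 3 \left(1 - 3\right) = \frac{1}{3} - \left(-3\right) \left(-2\right) = \frac{1}{3} - 6 = - \frac{17}{3}$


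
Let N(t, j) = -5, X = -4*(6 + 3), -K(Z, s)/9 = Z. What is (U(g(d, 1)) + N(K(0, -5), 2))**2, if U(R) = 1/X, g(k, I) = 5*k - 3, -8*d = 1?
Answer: 32761/1296 ≈ 25.279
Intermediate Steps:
K(Z, s) = -9*Z
X = -36 (X = -4*9 = -36)
d = -1/8 (d = -1/8*1 = -1/8 ≈ -0.12500)
g(k, I) = -3 + 5*k
U(R) = -1/36 (U(R) = 1/(-36) = -1/36)
(U(g(d, 1)) + N(K(0, -5), 2))**2 = (-1/36 - 5)**2 = (-181/36)**2 = 32761/1296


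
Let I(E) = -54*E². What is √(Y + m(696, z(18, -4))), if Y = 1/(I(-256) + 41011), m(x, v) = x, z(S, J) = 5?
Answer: √8515932546154411/3497933 ≈ 26.382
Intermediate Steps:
Y = -1/3497933 (Y = 1/(-54*(-256)² + 41011) = 1/(-54*65536 + 41011) = 1/(-3538944 + 41011) = 1/(-3497933) = -1/3497933 ≈ -2.8588e-7)
√(Y + m(696, z(18, -4))) = √(-1/3497933 + 696) = √(2434561367/3497933) = √8515932546154411/3497933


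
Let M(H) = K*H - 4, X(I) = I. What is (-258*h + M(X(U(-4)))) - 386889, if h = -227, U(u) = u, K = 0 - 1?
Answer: -328323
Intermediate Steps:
K = -1
M(H) = -4 - H (M(H) = -H - 4 = -4 - H)
(-258*h + M(X(U(-4)))) - 386889 = (-258*(-227) + (-4 - 1*(-4))) - 386889 = (58566 + (-4 + 4)) - 386889 = (58566 + 0) - 386889 = 58566 - 386889 = -328323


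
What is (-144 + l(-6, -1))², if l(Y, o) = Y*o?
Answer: 19044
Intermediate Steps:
(-144 + l(-6, -1))² = (-144 - 6*(-1))² = (-144 + 6)² = (-138)² = 19044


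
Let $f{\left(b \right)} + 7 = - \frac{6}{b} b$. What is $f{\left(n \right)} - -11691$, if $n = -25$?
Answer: $11678$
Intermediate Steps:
$f{\left(b \right)} = -13$ ($f{\left(b \right)} = -7 + - \frac{6}{b} b = -7 - 6 = -13$)
$f{\left(n \right)} - -11691 = -13 - -11691 = -13 + 11691 = 11678$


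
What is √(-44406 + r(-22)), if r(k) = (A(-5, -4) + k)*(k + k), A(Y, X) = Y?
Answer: 147*I*√2 ≈ 207.89*I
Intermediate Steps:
r(k) = 2*k*(-5 + k) (r(k) = (-5 + k)*(k + k) = (-5 + k)*(2*k) = 2*k*(-5 + k))
√(-44406 + r(-22)) = √(-44406 + 2*(-22)*(-5 - 22)) = √(-44406 + 2*(-22)*(-27)) = √(-44406 + 1188) = √(-43218) = 147*I*√2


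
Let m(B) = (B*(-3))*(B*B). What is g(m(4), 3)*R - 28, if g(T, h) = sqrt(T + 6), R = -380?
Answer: -28 - 380*I*sqrt(186) ≈ -28.0 - 5182.5*I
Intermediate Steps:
m(B) = -3*B**3 (m(B) = (-3*B)*B**2 = -3*B**3)
g(T, h) = sqrt(6 + T)
g(m(4), 3)*R - 28 = sqrt(6 - 3*4**3)*(-380) - 28 = sqrt(6 - 3*64)*(-380) - 28 = sqrt(6 - 192)*(-380) - 28 = sqrt(-186)*(-380) - 28 = (I*sqrt(186))*(-380) - 28 = -380*I*sqrt(186) - 28 = -28 - 380*I*sqrt(186)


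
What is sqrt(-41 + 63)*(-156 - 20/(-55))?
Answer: -1712*sqrt(22)/11 ≈ -730.00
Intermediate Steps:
sqrt(-41 + 63)*(-156 - 20/(-55)) = sqrt(22)*(-156 - 20*(-1/55)) = sqrt(22)*(-156 + 4/11) = sqrt(22)*(-1712/11) = -1712*sqrt(22)/11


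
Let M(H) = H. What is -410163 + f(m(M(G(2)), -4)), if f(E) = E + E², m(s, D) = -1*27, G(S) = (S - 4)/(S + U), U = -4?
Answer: -409461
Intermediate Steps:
G(S) = 1 (G(S) = (S - 4)/(S - 4) = (-4 + S)/(-4 + S) = 1)
m(s, D) = -27
-410163 + f(m(M(G(2)), -4)) = -410163 - 27*(1 - 27) = -410163 - 27*(-26) = -410163 + 702 = -409461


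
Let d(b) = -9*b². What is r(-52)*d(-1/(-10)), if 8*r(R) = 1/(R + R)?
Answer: 9/83200 ≈ 0.00010817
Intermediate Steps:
r(R) = 1/(16*R) (r(R) = 1/(8*(R + R)) = 1/(8*((2*R))) = (1/(2*R))/8 = 1/(16*R))
r(-52)*d(-1/(-10)) = ((1/16)/(-52))*(-9*(-1/(-10))²) = ((1/16)*(-1/52))*(-9*(-1*(-⅒))²) = -(-9)*(⅒)²/832 = -(-9)/(832*100) = -1/832*(-9/100) = 9/83200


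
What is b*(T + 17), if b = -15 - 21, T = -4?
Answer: -468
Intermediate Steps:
b = -36
b*(T + 17) = -36*(-4 + 17) = -36*13 = -468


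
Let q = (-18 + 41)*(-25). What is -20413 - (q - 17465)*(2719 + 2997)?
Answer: 103096227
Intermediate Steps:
q = -575 (q = 23*(-25) = -575)
-20413 - (q - 17465)*(2719 + 2997) = -20413 - (-575 - 17465)*(2719 + 2997) = -20413 - (-18040)*5716 = -20413 - 1*(-103116640) = -20413 + 103116640 = 103096227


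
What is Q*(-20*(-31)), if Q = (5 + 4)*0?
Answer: 0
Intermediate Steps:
Q = 0 (Q = 9*0 = 0)
Q*(-20*(-31)) = 0*(-20*(-31)) = 0*620 = 0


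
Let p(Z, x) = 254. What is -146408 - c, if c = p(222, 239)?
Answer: -146662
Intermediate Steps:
c = 254
-146408 - c = -146408 - 1*254 = -146408 - 254 = -146662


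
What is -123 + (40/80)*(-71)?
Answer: -317/2 ≈ -158.50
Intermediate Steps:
-123 + (40/80)*(-71) = -123 + (40*(1/80))*(-71) = -123 + (½)*(-71) = -123 - 71/2 = -317/2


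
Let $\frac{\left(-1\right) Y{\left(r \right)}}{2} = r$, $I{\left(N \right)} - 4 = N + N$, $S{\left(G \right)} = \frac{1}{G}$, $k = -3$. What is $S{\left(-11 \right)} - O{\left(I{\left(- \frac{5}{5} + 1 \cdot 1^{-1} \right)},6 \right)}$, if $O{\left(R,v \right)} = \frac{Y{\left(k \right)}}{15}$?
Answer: $- \frac{27}{55} \approx -0.49091$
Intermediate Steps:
$I{\left(N \right)} = 4 + 2 N$ ($I{\left(N \right)} = 4 + \left(N + N\right) = 4 + 2 N$)
$Y{\left(r \right)} = - 2 r$
$O{\left(R,v \right)} = \frac{2}{5}$ ($O{\left(R,v \right)} = \frac{\left(-2\right) \left(-3\right)}{15} = 6 \cdot \frac{1}{15} = \frac{2}{5}$)
$S{\left(-11 \right)} - O{\left(I{\left(- \frac{5}{5} + 1 \cdot 1^{-1} \right)},6 \right)} = \frac{1}{-11} - \frac{2}{5} = - \frac{1}{11} - \frac{2}{5} = - \frac{27}{55}$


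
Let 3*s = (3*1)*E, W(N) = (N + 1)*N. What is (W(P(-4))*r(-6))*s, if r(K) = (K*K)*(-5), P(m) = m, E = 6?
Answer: -12960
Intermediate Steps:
r(K) = -5*K² (r(K) = K²*(-5) = -5*K²)
W(N) = N*(1 + N) (W(N) = (1 + N)*N = N*(1 + N))
s = 6 (s = ((3*1)*6)/3 = (3*6)/3 = (⅓)*18 = 6)
(W(P(-4))*r(-6))*s = ((-4*(1 - 4))*(-5*(-6)²))*6 = ((-4*(-3))*(-5*36))*6 = (12*(-180))*6 = -2160*6 = -12960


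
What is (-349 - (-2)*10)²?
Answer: 108241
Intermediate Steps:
(-349 - (-2)*10)² = (-349 - 1*(-20))² = (-349 + 20)² = (-329)² = 108241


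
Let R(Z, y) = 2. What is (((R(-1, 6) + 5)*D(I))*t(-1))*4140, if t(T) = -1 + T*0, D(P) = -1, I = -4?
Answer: 28980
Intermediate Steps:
t(T) = -1 (t(T) = -1 + 0 = -1)
(((R(-1, 6) + 5)*D(I))*t(-1))*4140 = (((2 + 5)*(-1))*(-1))*4140 = ((7*(-1))*(-1))*4140 = -7*(-1)*4140 = 7*4140 = 28980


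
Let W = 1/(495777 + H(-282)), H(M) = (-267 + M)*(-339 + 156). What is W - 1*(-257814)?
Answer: 153720050617/596244 ≈ 2.5781e+5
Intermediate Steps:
H(M) = 48861 - 183*M (H(M) = (-267 + M)*(-183) = 48861 - 183*M)
W = 1/596244 (W = 1/(495777 + (48861 - 183*(-282))) = 1/(495777 + (48861 + 51606)) = 1/(495777 + 100467) = 1/596244 ≈ 1.6772e-6)
W - 1*(-257814) = 1/596244 - 1*(-257814) = 1/596244 + 257814 = 153720050617/596244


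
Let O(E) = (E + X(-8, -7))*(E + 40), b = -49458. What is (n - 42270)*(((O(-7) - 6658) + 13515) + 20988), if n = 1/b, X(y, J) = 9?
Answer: -58350448028171/49458 ≈ -1.1798e+9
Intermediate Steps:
O(E) = (9 + E)*(40 + E) (O(E) = (E + 9)*(E + 40) = (9 + E)*(40 + E))
n = -1/49458 (n = 1/(-49458) = -1/49458 ≈ -2.0219e-5)
(n - 42270)*(((O(-7) - 6658) + 13515) + 20988) = (-1/49458 - 42270)*((((360 + (-7)² + 49*(-7)) - 6658) + 13515) + 20988) = -2090589661*((((360 + 49 - 343) - 6658) + 13515) + 20988)/49458 = -2090589661*(((66 - 6658) + 13515) + 20988)/49458 = -2090589661*((-6592 + 13515) + 20988)/49458 = -2090589661*(6923 + 20988)/49458 = -2090589661/49458*27911 = -58350448028171/49458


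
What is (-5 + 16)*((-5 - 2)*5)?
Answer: -385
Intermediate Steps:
(-5 + 16)*((-5 - 2)*5) = 11*(-7*5) = 11*(-35) = -385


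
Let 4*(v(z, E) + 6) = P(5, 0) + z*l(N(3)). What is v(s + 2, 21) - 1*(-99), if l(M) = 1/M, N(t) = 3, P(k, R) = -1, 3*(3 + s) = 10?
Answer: 1673/18 ≈ 92.944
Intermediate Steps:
s = ⅓ (s = -3 + (⅓)*10 = -3 + 10/3 = ⅓ ≈ 0.33333)
l(M) = 1/M
v(z, E) = -25/4 + z/12 (v(z, E) = -6 + (-1 + z/3)/4 = -6 + (-¼ + z/12) = -25/4 + z/12)
v(s + 2, 21) - 1*(-99) = (-25/4 + (⅓ + 2)/12) - 1*(-99) = (-25/4 + (1/12)*(7/3)) + 99 = (-25/4 + 7/36) + 99 = -109/18 + 99 = 1673/18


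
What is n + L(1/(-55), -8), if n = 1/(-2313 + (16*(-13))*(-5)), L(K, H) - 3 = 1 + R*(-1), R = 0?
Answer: 5091/1273 ≈ 3.9992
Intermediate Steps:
L(K, H) = 4 (L(K, H) = 3 + (1 + 0*(-1)) = 3 + (1 + 0) = 3 + 1 = 4)
n = -1/1273 (n = 1/(-2313 - 208*(-5)) = 1/(-2313 + 1040) = 1/(-1273) = -1/1273 ≈ -0.00078555)
n + L(1/(-55), -8) = -1/1273 + 4 = 5091/1273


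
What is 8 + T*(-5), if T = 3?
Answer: -7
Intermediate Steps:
8 + T*(-5) = 8 + 3*(-5) = 8 - 15 = -7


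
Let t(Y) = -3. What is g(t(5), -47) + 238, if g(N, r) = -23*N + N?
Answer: 304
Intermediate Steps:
g(N, r) = -22*N
g(t(5), -47) + 238 = -22*(-3) + 238 = 66 + 238 = 304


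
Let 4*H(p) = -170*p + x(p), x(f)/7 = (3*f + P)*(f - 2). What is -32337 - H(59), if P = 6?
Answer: -192335/4 ≈ -48084.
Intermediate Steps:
x(f) = 7*(-2 + f)*(6 + 3*f) (x(f) = 7*((3*f + 6)*(f - 2)) = 7*((6 + 3*f)*(-2 + f)) = 7*((-2 + f)*(6 + 3*f)) = 7*(-2 + f)*(6 + 3*f))
H(p) = -21 - 85*p/2 + 21*p²/4 (H(p) = (-170*p + (-84 + 21*p²))/4 = (-84 - 170*p + 21*p²)/4 = -21 - 85*p/2 + 21*p²/4)
-32337 - H(59) = -32337 - (-21 - 85/2*59 + (21/4)*59²) = -32337 - (-21 - 5015/2 + (21/4)*3481) = -32337 - (-21 - 5015/2 + 73101/4) = -32337 - 1*62987/4 = -32337 - 62987/4 = -192335/4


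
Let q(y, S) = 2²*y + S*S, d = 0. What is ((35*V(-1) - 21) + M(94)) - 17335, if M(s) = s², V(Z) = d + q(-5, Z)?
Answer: -9185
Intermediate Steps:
q(y, S) = S² + 4*y (q(y, S) = 4*y + S² = S² + 4*y)
V(Z) = -20 + Z² (V(Z) = 0 + (Z² + 4*(-5)) = 0 + (Z² - 20) = 0 + (-20 + Z²) = -20 + Z²)
((35*V(-1) - 21) + M(94)) - 17335 = ((35*(-20 + (-1)²) - 21) + 94²) - 17335 = ((35*(-20 + 1) - 21) + 8836) - 17335 = ((35*(-19) - 21) + 8836) - 17335 = ((-665 - 21) + 8836) - 17335 = (-686 + 8836) - 17335 = 8150 - 17335 = -9185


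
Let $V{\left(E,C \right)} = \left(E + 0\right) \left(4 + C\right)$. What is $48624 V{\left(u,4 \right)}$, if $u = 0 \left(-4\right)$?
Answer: $0$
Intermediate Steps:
$u = 0$
$V{\left(E,C \right)} = E \left(4 + C\right)$
$48624 V{\left(u,4 \right)} = 48624 \cdot 0 \left(4 + 4\right) = 48624 \cdot 0 \cdot 8 = 48624 \cdot 0 = 0$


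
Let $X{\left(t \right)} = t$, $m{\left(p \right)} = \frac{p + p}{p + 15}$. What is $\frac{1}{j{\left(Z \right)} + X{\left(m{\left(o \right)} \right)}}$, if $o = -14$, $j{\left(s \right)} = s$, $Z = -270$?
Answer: $- \frac{1}{298} \approx -0.0033557$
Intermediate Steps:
$m{\left(p \right)} = \frac{2 p}{15 + p}$
$\frac{1}{j{\left(Z \right)} + X{\left(m{\left(o \right)} \right)}} = \frac{1}{-270 + 2 \left(-14\right) \frac{1}{15 - 14}} = \frac{1}{-270 + 2 \left(-14\right) 1^{-1}} = \frac{1}{-270 + 2 \left(-14\right) 1} = \frac{1}{-270 - 28} = \frac{1}{-298} = - \frac{1}{298}$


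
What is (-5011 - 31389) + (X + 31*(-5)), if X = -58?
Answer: -36613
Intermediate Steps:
(-5011 - 31389) + (X + 31*(-5)) = (-5011 - 31389) + (-58 + 31*(-5)) = -36400 + (-58 - 155) = -36400 - 213 = -36613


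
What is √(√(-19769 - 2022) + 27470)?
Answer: √(27470 + I*√21791) ≈ 165.74 + 0.4453*I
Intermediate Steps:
√(√(-19769 - 2022) + 27470) = √(√(-21791) + 27470) = √(I*√21791 + 27470) = √(27470 + I*√21791)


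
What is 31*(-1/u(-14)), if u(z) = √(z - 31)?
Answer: 31*I*√5/15 ≈ 4.6212*I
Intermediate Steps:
u(z) = √(-31 + z)
31*(-1/u(-14)) = 31*(-1/(√(-31 - 14))) = 31*(-1/(√(-45))) = 31*(-1/(3*I*√5)) = 31*(-(-1)*I*√5/15) = 31*(I*√5/15) = 31*I*√5/15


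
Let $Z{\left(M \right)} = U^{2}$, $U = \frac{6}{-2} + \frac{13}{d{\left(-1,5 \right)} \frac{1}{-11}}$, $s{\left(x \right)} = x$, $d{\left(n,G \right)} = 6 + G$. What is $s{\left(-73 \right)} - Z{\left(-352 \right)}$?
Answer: $-329$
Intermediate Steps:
$U = -16$ ($U = \frac{6}{-2} + \frac{13}{\left(6 + 5\right) \frac{1}{-11}} = 6 \left(- \frac{1}{2}\right) + \frac{13}{11 \left(- \frac{1}{11}\right)} = -3 + \frac{13}{-1} = -3 + 13 \left(-1\right) = -3 - 13 = -16$)
$Z{\left(M \right)} = 256$ ($Z{\left(M \right)} = \left(-16\right)^{2} = 256$)
$s{\left(-73 \right)} - Z{\left(-352 \right)} = -73 - 256 = -329$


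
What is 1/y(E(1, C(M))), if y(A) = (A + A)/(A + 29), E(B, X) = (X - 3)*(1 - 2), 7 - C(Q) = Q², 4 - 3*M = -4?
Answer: 289/56 ≈ 5.1607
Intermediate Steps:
M = 8/3 (M = 4/3 - ⅓*(-4) = 4/3 + 4/3 = 8/3 ≈ 2.6667)
C(Q) = 7 - Q²
E(B, X) = 3 - X (E(B, X) = (-3 + X)*(-1) = 3 - X)
y(A) = 2*A/(29 + A) (y(A) = (2*A)/(29 + A) = 2*A/(29 + A))
1/y(E(1, C(M))) = 1/(2*(3 - (7 - (8/3)²))/(29 + (3 - (7 - (8/3)²)))) = 1/(2*(3 - (7 - 1*64/9))/(29 + (3 - (7 - 1*64/9)))) = 1/(2*(3 - (7 - 64/9))/(29 + (3 - (7 - 64/9)))) = 1/(2*(3 - 1*(-⅑))/(29 + (3 - 1*(-⅑)))) = 1/(2*(3 + ⅑)/(29 + (3 + ⅑))) = 1/(2*(28/9)/(29 + 28/9)) = 1/(2*(28/9)/(289/9)) = 1/(2*(28/9)*(9/289)) = 1/(56/289) = 289/56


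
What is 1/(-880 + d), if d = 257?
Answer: -1/623 ≈ -0.0016051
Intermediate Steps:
1/(-880 + d) = 1/(-880 + 257) = 1/(-623) = -1/623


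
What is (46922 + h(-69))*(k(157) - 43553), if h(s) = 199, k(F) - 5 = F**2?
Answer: -890539779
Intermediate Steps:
k(F) = 5 + F**2
(46922 + h(-69))*(k(157) - 43553) = (46922 + 199)*((5 + 157**2) - 43553) = 47121*((5 + 24649) - 43553) = 47121*(24654 - 43553) = 47121*(-18899) = -890539779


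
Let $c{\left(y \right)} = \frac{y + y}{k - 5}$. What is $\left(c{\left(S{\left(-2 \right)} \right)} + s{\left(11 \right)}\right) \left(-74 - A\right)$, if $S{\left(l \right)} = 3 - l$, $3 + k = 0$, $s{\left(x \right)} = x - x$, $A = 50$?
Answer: $155$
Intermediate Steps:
$s{\left(x \right)} = 0$
$k = -3$ ($k = -3 + 0 = -3$)
$c{\left(y \right)} = - \frac{y}{4}$ ($c{\left(y \right)} = \frac{y + y}{-3 - 5} = \frac{2 y}{-8} = 2 y \left(- \frac{1}{8}\right) = - \frac{y}{4}$)
$\left(c{\left(S{\left(-2 \right)} \right)} + s{\left(11 \right)}\right) \left(-74 - A\right) = \left(- \frac{3 - -2}{4} + 0\right) \left(-74 - 50\right) = \left(- \frac{3 + 2}{4} + 0\right) \left(-74 - 50\right) = \left(\left(- \frac{1}{4}\right) 5 + 0\right) \left(-124\right) = \left(- \frac{5}{4} + 0\right) \left(-124\right) = \left(- \frac{5}{4}\right) \left(-124\right) = 155$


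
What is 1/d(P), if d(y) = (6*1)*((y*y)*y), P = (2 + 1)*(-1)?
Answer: -1/162 ≈ -0.0061728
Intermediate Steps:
P = -3 (P = 3*(-1) = -3)
d(y) = 6*y**3 (d(y) = 6*(y**2*y) = 6*y**3)
1/d(P) = 1/(6*(-3)**3) = 1/(6*(-27)) = 1/(-162) = -1/162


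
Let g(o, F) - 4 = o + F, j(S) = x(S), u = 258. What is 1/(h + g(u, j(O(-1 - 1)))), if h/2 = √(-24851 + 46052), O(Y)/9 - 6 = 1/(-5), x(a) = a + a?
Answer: 2290/309031 - 25*√21201/618062 ≈ 0.0015207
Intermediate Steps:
x(a) = 2*a
O(Y) = 261/5 (O(Y) = 54 + 9/(-5) = 54 + 9*(-⅕) = 54 - 9/5 = 261/5)
j(S) = 2*S
h = 2*√21201 (h = 2*√(-24851 + 46052) = 2*√21201 ≈ 291.21)
g(o, F) = 4 + F + o (g(o, F) = 4 + (o + F) = 4 + (F + o) = 4 + F + o)
1/(h + g(u, j(O(-1 - 1)))) = 1/(2*√21201 + (4 + 2*(261/5) + 258)) = 1/(2*√21201 + (4 + 522/5 + 258)) = 1/(2*√21201 + 1832/5) = 1/(1832/5 + 2*√21201)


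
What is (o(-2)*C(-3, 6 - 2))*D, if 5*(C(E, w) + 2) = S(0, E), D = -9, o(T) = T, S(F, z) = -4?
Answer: -252/5 ≈ -50.400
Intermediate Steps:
C(E, w) = -14/5 (C(E, w) = -2 + (⅕)*(-4) = -2 - ⅘ = -14/5)
(o(-2)*C(-3, 6 - 2))*D = -2*(-14/5)*(-9) = (28/5)*(-9) = -252/5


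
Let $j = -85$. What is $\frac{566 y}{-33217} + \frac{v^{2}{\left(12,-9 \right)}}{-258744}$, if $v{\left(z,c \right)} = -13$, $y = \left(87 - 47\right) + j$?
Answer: $\frac{6584596007}{8594699448} \approx 0.76612$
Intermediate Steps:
$y = -45$ ($y = \left(87 - 47\right) - 85 = 40 - 85 = -45$)
$\frac{566 y}{-33217} + \frac{v^{2}{\left(12,-9 \right)}}{-258744} = \frac{566 \left(-45\right)}{-33217} + \frac{\left(-13\right)^{2}}{-258744} = \left(-25470\right) \left(- \frac{1}{33217}\right) + 169 \left(- \frac{1}{258744}\right) = \frac{25470}{33217} - \frac{169}{258744} = \frac{6584596007}{8594699448}$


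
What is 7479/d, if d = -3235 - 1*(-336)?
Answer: -7479/2899 ≈ -2.5799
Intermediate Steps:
d = -2899 (d = -3235 + 336 = -2899)
7479/d = 7479/(-2899) = 7479*(-1/2899) = -7479/2899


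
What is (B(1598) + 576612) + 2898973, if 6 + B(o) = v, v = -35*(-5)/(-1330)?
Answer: 132071997/38 ≈ 3.4756e+6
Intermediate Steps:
v = -5/38 (v = 175*(-1/1330) = -5/38 ≈ -0.13158)
B(o) = -233/38 (B(o) = -6 - 5/38 = -233/38)
(B(1598) + 576612) + 2898973 = (-233/38 + 576612) + 2898973 = 21911023/38 + 2898973 = 132071997/38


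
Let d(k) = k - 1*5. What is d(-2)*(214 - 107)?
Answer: -749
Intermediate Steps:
d(k) = -5 + k (d(k) = k - 5 = -5 + k)
d(-2)*(214 - 107) = (-5 - 2)*(214 - 107) = -7*107 = -749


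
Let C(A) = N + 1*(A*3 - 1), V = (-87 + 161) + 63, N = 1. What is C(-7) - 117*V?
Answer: -16050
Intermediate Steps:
V = 137 (V = 74 + 63 = 137)
C(A) = 3*A (C(A) = 1 + 1*(A*3 - 1) = 1 + 1*(3*A - 1) = 1 + 1*(-1 + 3*A) = 1 + (-1 + 3*A) = 3*A)
C(-7) - 117*V = 3*(-7) - 117*137 = -21 - 16029 = -16050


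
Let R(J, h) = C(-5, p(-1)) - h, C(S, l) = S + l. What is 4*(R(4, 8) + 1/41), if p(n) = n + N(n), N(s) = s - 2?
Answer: -2784/41 ≈ -67.902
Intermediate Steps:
N(s) = -2 + s
p(n) = -2 + 2*n (p(n) = n + (-2 + n) = -2 + 2*n)
R(J, h) = -9 - h (R(J, h) = (-5 + (-2 + 2*(-1))) - h = (-5 + (-2 - 2)) - h = (-5 - 4) - h = -9 - h)
4*(R(4, 8) + 1/41) = 4*((-9 - 1*8) + 1/41) = 4*((-9 - 8) + 1/41) = 4*(-17 + 1/41) = 4*(-696/41) = -2784/41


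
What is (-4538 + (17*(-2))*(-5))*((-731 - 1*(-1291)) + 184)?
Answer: -3249792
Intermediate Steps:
(-4538 + (17*(-2))*(-5))*((-731 - 1*(-1291)) + 184) = (-4538 - 34*(-5))*((-731 + 1291) + 184) = (-4538 + 170)*(560 + 184) = -4368*744 = -3249792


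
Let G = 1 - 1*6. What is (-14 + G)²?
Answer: 361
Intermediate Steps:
G = -5 (G = 1 - 6 = -5)
(-14 + G)² = (-14 - 5)² = (-19)² = 361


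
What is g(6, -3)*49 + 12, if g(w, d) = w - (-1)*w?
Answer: 600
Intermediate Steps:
g(w, d) = 2*w (g(w, d) = w + w = 2*w)
g(6, -3)*49 + 12 = (2*6)*49 + 12 = 12*49 + 12 = 588 + 12 = 600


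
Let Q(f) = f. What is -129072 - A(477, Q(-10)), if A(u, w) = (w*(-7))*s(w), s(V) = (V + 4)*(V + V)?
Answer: -137472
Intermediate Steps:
s(V) = 2*V*(4 + V) (s(V) = (4 + V)*(2*V) = 2*V*(4 + V))
A(u, w) = -14*w**2*(4 + w) (A(u, w) = (w*(-7))*(2*w*(4 + w)) = (-7*w)*(2*w*(4 + w)) = -14*w**2*(4 + w))
-129072 - A(477, Q(-10)) = -129072 - 14*(-10)**2*(-4 - 1*(-10)) = -129072 - 14*100*(-4 + 10) = -129072 - 14*100*6 = -129072 - 1*8400 = -129072 - 8400 = -137472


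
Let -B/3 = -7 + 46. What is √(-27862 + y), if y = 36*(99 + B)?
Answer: I*√28510 ≈ 168.85*I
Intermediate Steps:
B = -117 (B = -3*(-7 + 46) = -3*39 = -117)
y = -648 (y = 36*(99 - 117) = 36*(-18) = -648)
√(-27862 + y) = √(-27862 - 648) = √(-28510) = I*√28510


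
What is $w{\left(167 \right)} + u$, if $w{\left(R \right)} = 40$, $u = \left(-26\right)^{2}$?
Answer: $716$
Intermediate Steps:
$u = 676$
$w{\left(167 \right)} + u = 40 + 676 = 716$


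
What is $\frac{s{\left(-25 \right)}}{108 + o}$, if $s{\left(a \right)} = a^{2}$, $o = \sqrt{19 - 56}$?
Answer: $\frac{67500}{11701} - \frac{625 i \sqrt{37}}{11701} \approx 5.7687 - 0.32491 i$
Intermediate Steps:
$o = i \sqrt{37}$ ($o = \sqrt{-37} = i \sqrt{37} \approx 6.0828 i$)
$\frac{s{\left(-25 \right)}}{108 + o} = \frac{\left(-25\right)^{2}}{108 + i \sqrt{37}} = \frac{1}{108 + i \sqrt{37}} \cdot 625 = \frac{625}{108 + i \sqrt{37}}$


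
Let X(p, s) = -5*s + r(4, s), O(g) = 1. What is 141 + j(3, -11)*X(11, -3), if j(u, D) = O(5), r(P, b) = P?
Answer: 160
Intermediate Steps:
j(u, D) = 1
X(p, s) = 4 - 5*s (X(p, s) = -5*s + 4 = 4 - 5*s)
141 + j(3, -11)*X(11, -3) = 141 + 1*(4 - 5*(-3)) = 141 + 1*(4 + 15) = 141 + 1*19 = 141 + 19 = 160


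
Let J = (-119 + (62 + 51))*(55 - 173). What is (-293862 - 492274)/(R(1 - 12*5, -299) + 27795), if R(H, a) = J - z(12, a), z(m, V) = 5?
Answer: -393068/14249 ≈ -27.586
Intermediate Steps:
J = 708 (J = (-119 + 113)*(-118) = -6*(-118) = 708)
R(H, a) = 703 (R(H, a) = 708 - 1*5 = 708 - 5 = 703)
(-293862 - 492274)/(R(1 - 12*5, -299) + 27795) = (-293862 - 492274)/(703 + 27795) = -786136/28498 = -786136*1/28498 = -393068/14249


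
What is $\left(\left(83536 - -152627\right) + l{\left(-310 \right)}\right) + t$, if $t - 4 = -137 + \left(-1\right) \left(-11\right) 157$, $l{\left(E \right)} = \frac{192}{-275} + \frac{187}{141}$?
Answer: $\frac{9219052028}{38775} \approx 2.3776 \cdot 10^{5}$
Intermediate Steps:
$l{\left(E \right)} = \frac{24353}{38775}$ ($l{\left(E \right)} = 192 \left(- \frac{1}{275}\right) + 187 \cdot \frac{1}{141} = - \frac{192}{275} + \frac{187}{141} = \frac{24353}{38775}$)
$t = 1594$ ($t = 4 - \left(137 - \left(-1\right) \left(-11\right) 157\right) = 4 + \left(-137 + 11 \cdot 157\right) = 4 + \left(-137 + 1727\right) = 4 + 1590 = 1594$)
$\left(\left(83536 - -152627\right) + l{\left(-310 \right)}\right) + t = \left(\left(83536 - -152627\right) + \frac{24353}{38775}\right) + 1594 = \left(\left(83536 + 152627\right) + \frac{24353}{38775}\right) + 1594 = \left(236163 + \frac{24353}{38775}\right) + 1594 = \frac{9157244678}{38775} + 1594 = \frac{9219052028}{38775}$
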